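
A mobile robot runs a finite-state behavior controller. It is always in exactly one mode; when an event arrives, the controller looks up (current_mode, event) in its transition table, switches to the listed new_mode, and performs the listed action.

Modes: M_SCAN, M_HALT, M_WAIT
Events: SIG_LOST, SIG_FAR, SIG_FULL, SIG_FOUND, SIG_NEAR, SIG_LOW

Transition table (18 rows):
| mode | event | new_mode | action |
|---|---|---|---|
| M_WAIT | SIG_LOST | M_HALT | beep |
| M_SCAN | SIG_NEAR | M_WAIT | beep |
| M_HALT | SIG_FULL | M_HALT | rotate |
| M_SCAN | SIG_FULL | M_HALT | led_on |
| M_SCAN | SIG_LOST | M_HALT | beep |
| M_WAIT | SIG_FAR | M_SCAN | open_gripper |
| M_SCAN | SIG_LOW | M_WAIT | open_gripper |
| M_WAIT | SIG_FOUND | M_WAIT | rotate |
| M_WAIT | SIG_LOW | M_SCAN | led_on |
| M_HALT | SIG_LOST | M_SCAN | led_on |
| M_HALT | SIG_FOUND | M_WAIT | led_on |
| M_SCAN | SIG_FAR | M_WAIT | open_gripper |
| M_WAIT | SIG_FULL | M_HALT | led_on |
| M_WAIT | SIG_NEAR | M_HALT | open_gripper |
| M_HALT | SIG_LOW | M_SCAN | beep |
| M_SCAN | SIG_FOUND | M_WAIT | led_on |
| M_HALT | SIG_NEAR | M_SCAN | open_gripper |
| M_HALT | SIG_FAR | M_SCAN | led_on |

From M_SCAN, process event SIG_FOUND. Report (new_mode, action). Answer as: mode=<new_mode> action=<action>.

current mode = M_SCAN; filter table to that mode:
  (M_SCAN, SIG_NEAR) → (M_WAIT, beep)
  (M_SCAN, SIG_FULL) → (M_HALT, led_on)
  (M_SCAN, SIG_LOST) → (M_HALT, beep)
  (M_SCAN, SIG_LOW) → (M_WAIT, open_gripper)
  (M_SCAN, SIG_FAR) → (M_WAIT, open_gripper)
  (M_SCAN, SIG_FOUND) → (M_WAIT, led_on)  ← event matches
event = SIG_FOUND selects (M_WAIT, led_on)

mode=M_WAIT action=led_on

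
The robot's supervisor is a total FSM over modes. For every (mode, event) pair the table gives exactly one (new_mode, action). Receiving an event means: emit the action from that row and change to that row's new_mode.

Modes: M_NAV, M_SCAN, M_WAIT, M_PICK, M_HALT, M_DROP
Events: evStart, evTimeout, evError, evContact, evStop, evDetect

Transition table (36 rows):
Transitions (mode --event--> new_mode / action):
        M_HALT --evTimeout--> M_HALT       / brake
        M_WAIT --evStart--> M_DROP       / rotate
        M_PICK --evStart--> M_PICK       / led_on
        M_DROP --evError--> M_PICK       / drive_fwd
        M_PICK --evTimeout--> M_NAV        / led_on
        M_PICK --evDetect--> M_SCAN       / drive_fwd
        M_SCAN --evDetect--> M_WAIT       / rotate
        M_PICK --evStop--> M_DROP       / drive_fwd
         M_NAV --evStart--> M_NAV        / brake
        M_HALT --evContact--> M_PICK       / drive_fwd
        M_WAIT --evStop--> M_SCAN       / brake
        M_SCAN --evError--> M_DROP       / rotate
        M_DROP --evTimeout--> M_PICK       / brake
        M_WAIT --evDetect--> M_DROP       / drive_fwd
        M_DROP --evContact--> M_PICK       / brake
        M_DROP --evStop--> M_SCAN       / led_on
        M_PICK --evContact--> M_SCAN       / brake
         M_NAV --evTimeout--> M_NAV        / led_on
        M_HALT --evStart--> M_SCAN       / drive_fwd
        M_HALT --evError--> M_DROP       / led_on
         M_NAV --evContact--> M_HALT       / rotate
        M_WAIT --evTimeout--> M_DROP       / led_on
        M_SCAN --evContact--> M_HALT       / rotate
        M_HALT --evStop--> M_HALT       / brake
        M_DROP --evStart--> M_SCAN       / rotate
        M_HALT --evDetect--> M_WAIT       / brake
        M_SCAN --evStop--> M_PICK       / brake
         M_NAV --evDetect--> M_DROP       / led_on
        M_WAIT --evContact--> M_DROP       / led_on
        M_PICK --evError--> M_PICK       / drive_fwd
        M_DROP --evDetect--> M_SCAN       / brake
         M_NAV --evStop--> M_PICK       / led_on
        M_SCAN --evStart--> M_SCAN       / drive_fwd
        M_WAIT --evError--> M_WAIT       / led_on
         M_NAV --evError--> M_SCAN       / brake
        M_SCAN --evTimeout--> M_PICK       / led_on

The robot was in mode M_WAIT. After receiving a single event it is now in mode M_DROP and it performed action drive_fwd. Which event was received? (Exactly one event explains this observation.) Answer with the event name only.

try evStart: (M_WAIT, evStart) → (M_DROP, rotate)
try evTimeout: (M_WAIT, evTimeout) → (M_DROP, led_on)
try evError: (M_WAIT, evError) → (M_WAIT, led_on)
try evContact: (M_WAIT, evContact) → (M_DROP, led_on)
try evStop: (M_WAIT, evStop) → (M_SCAN, brake)
try evDetect: (M_WAIT, evDetect) → (M_DROP, drive_fwd)  ← matches

evDetect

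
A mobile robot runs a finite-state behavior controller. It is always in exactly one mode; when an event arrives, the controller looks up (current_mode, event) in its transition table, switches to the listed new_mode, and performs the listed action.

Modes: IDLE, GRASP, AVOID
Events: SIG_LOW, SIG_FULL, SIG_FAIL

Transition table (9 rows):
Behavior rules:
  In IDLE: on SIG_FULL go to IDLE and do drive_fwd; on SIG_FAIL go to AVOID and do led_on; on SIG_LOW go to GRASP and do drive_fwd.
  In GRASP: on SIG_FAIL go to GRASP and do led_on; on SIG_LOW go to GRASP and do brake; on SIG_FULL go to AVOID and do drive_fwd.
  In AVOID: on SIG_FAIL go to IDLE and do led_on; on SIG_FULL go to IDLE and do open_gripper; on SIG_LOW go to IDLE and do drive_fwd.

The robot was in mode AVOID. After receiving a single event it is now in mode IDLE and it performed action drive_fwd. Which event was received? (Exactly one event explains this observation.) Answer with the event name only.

try SIG_LOW: (AVOID, SIG_LOW) → (IDLE, drive_fwd)  ← matches
try SIG_FULL: (AVOID, SIG_FULL) → (IDLE, open_gripper)
try SIG_FAIL: (AVOID, SIG_FAIL) → (IDLE, led_on)

SIG_LOW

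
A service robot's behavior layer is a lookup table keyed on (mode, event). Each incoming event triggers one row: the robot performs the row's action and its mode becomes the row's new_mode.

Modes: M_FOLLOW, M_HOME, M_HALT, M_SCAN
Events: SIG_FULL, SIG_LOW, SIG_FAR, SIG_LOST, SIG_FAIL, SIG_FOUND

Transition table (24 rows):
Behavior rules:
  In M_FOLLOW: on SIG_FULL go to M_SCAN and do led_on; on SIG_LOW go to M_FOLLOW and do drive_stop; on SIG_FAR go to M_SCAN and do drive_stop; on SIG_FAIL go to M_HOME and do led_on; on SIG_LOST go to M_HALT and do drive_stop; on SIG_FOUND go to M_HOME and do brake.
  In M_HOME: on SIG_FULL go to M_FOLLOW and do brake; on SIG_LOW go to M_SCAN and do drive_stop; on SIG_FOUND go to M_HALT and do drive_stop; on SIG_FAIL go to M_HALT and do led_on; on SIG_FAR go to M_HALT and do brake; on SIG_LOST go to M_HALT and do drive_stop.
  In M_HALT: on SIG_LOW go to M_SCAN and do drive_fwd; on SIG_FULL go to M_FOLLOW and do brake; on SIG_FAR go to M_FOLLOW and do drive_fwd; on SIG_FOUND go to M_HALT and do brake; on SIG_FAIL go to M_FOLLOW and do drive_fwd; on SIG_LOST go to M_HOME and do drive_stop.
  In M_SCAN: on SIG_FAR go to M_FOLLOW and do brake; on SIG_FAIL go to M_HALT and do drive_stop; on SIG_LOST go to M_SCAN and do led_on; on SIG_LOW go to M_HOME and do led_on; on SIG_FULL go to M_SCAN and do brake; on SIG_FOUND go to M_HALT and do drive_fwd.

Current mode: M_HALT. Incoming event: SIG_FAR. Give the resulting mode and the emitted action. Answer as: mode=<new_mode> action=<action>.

mode=M_FOLLOW action=drive_fwd

current mode = M_HALT; filter table to that mode:
  (M_HALT, SIG_LOW) → (M_SCAN, drive_fwd)
  (M_HALT, SIG_FULL) → (M_FOLLOW, brake)
  (M_HALT, SIG_FAR) → (M_FOLLOW, drive_fwd)  ← event matches
  (M_HALT, SIG_FOUND) → (M_HALT, brake)
  (M_HALT, SIG_FAIL) → (M_FOLLOW, drive_fwd)
  (M_HALT, SIG_LOST) → (M_HOME, drive_stop)
event = SIG_FAR selects (M_FOLLOW, drive_fwd)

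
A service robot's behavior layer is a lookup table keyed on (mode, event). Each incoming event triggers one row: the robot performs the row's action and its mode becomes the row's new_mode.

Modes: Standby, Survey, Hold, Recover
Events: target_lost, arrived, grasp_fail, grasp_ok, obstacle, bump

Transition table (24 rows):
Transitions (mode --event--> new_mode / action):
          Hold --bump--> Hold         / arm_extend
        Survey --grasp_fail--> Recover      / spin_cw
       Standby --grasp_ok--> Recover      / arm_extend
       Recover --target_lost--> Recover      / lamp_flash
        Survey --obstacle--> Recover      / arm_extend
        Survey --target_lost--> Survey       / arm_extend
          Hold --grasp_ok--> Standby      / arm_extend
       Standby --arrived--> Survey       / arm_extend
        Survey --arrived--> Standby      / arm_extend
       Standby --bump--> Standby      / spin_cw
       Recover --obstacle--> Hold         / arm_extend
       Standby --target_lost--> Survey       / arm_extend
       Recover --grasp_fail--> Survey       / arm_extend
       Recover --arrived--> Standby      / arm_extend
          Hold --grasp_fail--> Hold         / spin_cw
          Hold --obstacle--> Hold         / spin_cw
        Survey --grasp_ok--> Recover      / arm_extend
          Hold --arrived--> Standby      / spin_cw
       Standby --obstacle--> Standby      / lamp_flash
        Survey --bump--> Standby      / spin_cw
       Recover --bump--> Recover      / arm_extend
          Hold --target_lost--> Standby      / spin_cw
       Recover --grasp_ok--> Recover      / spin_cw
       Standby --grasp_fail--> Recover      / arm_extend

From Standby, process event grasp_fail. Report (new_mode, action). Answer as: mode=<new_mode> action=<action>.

current mode = Standby; filter table to that mode:
  (Standby, grasp_ok) → (Recover, arm_extend)
  (Standby, arrived) → (Survey, arm_extend)
  (Standby, bump) → (Standby, spin_cw)
  (Standby, target_lost) → (Survey, arm_extend)
  (Standby, obstacle) → (Standby, lamp_flash)
  (Standby, grasp_fail) → (Recover, arm_extend)  ← event matches
event = grasp_fail selects (Recover, arm_extend)

mode=Recover action=arm_extend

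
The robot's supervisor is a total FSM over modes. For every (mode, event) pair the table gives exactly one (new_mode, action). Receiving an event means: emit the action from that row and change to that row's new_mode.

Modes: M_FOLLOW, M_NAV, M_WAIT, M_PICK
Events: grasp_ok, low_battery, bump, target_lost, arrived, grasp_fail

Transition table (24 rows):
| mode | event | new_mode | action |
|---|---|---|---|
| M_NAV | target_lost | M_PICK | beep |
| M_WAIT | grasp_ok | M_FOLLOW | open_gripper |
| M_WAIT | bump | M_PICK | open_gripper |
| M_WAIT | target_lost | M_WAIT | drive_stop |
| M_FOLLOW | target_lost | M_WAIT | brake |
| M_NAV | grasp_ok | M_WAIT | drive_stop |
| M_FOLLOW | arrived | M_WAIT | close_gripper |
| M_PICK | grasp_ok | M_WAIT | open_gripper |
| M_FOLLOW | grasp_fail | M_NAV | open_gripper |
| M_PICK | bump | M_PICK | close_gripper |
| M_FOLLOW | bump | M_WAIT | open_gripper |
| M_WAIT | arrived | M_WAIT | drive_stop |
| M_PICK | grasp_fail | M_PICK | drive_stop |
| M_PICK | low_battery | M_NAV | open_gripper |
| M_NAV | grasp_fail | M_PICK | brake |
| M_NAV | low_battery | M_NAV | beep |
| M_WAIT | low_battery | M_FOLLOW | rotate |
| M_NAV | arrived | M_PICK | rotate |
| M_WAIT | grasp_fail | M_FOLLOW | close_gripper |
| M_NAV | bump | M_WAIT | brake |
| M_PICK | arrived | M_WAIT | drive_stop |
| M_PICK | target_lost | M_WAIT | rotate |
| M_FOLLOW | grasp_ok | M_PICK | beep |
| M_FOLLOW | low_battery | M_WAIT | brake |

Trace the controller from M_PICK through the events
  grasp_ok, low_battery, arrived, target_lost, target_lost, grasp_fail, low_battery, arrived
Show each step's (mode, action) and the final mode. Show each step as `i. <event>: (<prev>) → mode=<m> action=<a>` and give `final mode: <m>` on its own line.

final mode: M_WAIT

1. grasp_ok: (M_PICK) → mode=M_WAIT action=open_gripper
2. low_battery: (M_WAIT) → mode=M_FOLLOW action=rotate
3. arrived: (M_FOLLOW) → mode=M_WAIT action=close_gripper
4. target_lost: (M_WAIT) → mode=M_WAIT action=drive_stop
5. target_lost: (M_WAIT) → mode=M_WAIT action=drive_stop
6. grasp_fail: (M_WAIT) → mode=M_FOLLOW action=close_gripper
7. low_battery: (M_FOLLOW) → mode=M_WAIT action=brake
8. arrived: (M_WAIT) → mode=M_WAIT action=drive_stop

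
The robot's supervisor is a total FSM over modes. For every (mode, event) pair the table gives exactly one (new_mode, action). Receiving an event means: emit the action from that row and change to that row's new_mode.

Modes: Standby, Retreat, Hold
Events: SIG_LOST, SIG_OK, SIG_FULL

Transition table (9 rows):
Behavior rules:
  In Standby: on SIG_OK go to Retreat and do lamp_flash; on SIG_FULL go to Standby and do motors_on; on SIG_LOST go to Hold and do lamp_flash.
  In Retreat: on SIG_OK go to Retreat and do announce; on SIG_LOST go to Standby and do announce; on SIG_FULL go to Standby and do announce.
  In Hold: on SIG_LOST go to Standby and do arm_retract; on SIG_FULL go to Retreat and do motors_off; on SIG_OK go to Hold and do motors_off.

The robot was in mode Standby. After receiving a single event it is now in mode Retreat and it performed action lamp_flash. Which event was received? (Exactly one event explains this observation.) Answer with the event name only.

SIG_OK

try SIG_LOST: (Standby, SIG_LOST) → (Hold, lamp_flash)
try SIG_OK: (Standby, SIG_OK) → (Retreat, lamp_flash)  ← matches
try SIG_FULL: (Standby, SIG_FULL) → (Standby, motors_on)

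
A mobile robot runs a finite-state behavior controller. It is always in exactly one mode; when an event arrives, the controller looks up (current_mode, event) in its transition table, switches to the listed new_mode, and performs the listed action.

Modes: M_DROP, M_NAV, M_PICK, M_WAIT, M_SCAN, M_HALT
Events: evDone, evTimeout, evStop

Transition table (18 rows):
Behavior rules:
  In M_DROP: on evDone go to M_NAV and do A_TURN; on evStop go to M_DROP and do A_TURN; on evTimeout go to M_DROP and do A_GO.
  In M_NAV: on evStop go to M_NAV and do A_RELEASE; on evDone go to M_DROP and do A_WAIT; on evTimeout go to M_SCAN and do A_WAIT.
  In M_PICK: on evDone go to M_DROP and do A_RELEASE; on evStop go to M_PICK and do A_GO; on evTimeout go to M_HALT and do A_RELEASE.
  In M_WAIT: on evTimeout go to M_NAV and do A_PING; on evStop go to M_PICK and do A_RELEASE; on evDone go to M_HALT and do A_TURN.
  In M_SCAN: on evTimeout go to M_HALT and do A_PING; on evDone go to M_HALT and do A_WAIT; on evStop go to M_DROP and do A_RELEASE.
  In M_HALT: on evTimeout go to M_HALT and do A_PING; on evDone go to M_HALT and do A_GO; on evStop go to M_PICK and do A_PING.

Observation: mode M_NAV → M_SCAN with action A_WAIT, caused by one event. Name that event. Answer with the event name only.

try evDone: (M_NAV, evDone) → (M_DROP, A_WAIT)
try evTimeout: (M_NAV, evTimeout) → (M_SCAN, A_WAIT)  ← matches
try evStop: (M_NAV, evStop) → (M_NAV, A_RELEASE)

evTimeout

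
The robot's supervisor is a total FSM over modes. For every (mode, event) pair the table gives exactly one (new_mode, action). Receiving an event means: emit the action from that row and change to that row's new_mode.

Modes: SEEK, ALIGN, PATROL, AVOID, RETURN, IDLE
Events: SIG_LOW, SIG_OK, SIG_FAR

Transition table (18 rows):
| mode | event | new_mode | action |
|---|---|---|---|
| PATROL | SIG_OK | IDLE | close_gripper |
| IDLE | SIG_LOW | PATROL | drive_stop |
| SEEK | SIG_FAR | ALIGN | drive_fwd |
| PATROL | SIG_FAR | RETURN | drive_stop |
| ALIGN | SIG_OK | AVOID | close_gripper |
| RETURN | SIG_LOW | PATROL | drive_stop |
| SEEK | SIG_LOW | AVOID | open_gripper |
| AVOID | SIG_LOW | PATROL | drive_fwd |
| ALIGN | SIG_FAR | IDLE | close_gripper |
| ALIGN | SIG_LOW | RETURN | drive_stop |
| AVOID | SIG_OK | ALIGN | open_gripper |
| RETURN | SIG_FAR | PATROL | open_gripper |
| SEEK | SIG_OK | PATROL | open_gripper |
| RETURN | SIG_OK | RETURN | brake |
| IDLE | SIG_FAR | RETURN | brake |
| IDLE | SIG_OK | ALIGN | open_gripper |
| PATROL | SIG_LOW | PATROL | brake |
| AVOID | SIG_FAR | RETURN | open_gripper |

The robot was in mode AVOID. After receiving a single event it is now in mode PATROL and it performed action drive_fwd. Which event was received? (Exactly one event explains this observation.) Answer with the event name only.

try SIG_LOW: (AVOID, SIG_LOW) → (PATROL, drive_fwd)  ← matches
try SIG_OK: (AVOID, SIG_OK) → (ALIGN, open_gripper)
try SIG_FAR: (AVOID, SIG_FAR) → (RETURN, open_gripper)

SIG_LOW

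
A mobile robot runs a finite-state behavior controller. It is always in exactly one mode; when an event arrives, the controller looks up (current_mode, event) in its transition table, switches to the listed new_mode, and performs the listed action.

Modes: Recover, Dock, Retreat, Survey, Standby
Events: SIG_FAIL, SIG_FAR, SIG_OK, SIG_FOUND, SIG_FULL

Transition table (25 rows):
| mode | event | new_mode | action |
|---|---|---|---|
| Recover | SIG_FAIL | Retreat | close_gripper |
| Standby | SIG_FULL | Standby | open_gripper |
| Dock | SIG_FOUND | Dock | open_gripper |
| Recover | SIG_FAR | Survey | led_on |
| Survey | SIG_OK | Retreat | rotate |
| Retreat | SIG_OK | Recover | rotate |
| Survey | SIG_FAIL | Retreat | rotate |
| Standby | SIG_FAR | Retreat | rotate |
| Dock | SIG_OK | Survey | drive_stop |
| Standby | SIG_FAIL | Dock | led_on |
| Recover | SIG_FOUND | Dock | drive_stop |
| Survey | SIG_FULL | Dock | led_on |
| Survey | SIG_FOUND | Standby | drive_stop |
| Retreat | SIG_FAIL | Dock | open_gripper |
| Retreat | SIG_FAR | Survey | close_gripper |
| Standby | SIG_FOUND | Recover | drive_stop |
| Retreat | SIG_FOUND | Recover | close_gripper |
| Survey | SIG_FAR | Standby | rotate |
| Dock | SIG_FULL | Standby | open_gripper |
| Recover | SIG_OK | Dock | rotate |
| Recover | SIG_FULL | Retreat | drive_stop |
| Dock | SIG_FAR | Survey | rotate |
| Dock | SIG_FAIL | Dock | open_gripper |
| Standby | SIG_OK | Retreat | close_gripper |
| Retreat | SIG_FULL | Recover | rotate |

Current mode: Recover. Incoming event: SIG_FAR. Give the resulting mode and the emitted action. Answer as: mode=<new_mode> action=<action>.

current mode = Recover; filter table to that mode:
  (Recover, SIG_FAIL) → (Retreat, close_gripper)
  (Recover, SIG_FAR) → (Survey, led_on)  ← event matches
  (Recover, SIG_FOUND) → (Dock, drive_stop)
  (Recover, SIG_OK) → (Dock, rotate)
  (Recover, SIG_FULL) → (Retreat, drive_stop)
event = SIG_FAR selects (Survey, led_on)

mode=Survey action=led_on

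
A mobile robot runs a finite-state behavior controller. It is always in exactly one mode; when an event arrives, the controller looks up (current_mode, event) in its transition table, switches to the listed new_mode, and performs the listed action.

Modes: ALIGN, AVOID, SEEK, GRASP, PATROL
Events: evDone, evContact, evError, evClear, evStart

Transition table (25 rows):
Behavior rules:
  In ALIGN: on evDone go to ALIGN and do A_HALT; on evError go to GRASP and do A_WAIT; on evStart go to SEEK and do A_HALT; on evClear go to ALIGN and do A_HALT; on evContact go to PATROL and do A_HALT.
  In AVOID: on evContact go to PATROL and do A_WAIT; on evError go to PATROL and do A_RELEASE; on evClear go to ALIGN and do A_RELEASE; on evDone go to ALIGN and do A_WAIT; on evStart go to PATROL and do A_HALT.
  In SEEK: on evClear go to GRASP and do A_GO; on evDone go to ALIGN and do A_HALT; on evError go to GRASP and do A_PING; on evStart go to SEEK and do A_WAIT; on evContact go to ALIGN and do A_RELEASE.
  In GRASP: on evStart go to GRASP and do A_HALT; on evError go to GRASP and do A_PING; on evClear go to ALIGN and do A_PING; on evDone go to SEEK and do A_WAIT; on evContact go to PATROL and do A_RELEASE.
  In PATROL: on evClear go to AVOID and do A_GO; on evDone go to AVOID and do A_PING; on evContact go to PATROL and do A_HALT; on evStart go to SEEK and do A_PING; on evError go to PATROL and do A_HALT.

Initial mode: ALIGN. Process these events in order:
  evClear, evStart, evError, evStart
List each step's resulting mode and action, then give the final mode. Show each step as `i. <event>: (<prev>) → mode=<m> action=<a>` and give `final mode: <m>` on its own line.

final mode: GRASP

1. evClear: (ALIGN) → mode=ALIGN action=A_HALT
2. evStart: (ALIGN) → mode=SEEK action=A_HALT
3. evError: (SEEK) → mode=GRASP action=A_PING
4. evStart: (GRASP) → mode=GRASP action=A_HALT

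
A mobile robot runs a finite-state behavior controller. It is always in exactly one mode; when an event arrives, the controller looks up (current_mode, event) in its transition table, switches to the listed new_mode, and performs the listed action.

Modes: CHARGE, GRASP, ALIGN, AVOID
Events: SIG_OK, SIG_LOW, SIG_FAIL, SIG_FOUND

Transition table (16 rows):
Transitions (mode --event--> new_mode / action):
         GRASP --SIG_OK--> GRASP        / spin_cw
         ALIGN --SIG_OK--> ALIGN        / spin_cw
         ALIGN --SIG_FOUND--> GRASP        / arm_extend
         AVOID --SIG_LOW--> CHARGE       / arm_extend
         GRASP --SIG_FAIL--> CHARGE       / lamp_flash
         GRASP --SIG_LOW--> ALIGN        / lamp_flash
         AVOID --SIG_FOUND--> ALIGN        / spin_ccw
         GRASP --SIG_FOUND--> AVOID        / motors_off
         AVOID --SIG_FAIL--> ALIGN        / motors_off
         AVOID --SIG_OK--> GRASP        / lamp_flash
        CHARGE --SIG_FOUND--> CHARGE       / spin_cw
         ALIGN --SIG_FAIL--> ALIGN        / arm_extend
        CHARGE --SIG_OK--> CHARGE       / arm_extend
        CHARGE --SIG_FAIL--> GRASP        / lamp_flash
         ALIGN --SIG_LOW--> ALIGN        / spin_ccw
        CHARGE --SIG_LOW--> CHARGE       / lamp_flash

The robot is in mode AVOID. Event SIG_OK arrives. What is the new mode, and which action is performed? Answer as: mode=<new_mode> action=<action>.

mode=GRASP action=lamp_flash

current mode = AVOID; filter table to that mode:
  (AVOID, SIG_LOW) → (CHARGE, arm_extend)
  (AVOID, SIG_FOUND) → (ALIGN, spin_ccw)
  (AVOID, SIG_FAIL) → (ALIGN, motors_off)
  (AVOID, SIG_OK) → (GRASP, lamp_flash)  ← event matches
event = SIG_OK selects (GRASP, lamp_flash)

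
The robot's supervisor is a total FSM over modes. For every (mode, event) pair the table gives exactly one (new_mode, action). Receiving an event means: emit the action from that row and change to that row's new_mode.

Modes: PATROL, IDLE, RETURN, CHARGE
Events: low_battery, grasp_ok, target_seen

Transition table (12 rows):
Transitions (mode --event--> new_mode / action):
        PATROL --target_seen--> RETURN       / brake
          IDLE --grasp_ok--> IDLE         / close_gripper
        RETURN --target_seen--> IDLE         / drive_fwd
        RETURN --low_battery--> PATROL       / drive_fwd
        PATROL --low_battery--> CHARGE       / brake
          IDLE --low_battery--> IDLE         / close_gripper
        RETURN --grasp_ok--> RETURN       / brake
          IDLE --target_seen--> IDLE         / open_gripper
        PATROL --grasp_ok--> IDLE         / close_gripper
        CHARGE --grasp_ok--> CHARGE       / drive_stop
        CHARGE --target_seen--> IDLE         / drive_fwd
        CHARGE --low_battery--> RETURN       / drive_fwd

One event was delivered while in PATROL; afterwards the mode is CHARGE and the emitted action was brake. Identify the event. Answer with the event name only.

try low_battery: (PATROL, low_battery) → (CHARGE, brake)  ← matches
try grasp_ok: (PATROL, grasp_ok) → (IDLE, close_gripper)
try target_seen: (PATROL, target_seen) → (RETURN, brake)

low_battery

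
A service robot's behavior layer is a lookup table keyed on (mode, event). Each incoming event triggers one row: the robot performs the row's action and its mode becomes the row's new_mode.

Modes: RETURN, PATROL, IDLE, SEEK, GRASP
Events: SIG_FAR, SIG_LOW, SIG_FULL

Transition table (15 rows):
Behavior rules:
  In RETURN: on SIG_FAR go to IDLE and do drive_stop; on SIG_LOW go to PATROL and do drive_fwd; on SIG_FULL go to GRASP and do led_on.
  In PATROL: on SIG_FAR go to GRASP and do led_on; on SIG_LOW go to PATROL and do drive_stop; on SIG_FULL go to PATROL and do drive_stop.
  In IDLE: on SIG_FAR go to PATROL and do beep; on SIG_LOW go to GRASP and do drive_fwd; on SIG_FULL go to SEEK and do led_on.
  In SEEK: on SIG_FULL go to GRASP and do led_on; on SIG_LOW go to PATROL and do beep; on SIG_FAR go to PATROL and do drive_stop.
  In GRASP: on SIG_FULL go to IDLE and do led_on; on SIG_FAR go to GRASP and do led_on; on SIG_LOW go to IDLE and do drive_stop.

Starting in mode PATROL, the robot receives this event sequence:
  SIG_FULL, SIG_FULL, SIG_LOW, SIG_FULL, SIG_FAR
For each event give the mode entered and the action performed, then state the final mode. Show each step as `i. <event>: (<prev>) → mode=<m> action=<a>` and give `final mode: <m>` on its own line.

final mode: GRASP

1. SIG_FULL: (PATROL) → mode=PATROL action=drive_stop
2. SIG_FULL: (PATROL) → mode=PATROL action=drive_stop
3. SIG_LOW: (PATROL) → mode=PATROL action=drive_stop
4. SIG_FULL: (PATROL) → mode=PATROL action=drive_stop
5. SIG_FAR: (PATROL) → mode=GRASP action=led_on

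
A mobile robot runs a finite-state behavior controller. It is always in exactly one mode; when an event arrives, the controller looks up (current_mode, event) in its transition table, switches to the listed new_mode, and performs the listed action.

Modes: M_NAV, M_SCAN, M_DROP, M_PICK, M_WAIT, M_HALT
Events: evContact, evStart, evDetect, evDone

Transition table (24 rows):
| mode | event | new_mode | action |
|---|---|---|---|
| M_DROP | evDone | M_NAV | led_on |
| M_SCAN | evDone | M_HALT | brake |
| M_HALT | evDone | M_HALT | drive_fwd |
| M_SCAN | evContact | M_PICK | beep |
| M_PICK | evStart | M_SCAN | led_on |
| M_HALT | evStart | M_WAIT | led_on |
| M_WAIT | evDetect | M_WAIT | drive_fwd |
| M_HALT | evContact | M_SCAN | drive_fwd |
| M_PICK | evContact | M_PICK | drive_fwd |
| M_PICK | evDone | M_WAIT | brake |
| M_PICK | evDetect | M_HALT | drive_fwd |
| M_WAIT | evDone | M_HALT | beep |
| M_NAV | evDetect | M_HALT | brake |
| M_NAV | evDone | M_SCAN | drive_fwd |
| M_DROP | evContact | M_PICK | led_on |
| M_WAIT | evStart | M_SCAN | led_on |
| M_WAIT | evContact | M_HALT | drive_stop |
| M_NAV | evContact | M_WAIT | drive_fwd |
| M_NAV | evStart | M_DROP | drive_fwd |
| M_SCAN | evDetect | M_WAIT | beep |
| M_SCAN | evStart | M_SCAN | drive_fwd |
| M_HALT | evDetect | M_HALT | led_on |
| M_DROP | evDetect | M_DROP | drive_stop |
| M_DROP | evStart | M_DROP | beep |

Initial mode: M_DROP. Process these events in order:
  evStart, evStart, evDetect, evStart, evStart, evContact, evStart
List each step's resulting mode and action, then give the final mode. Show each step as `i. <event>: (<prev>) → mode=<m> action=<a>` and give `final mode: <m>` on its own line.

1. evStart: (M_DROP) → mode=M_DROP action=beep
2. evStart: (M_DROP) → mode=M_DROP action=beep
3. evDetect: (M_DROP) → mode=M_DROP action=drive_stop
4. evStart: (M_DROP) → mode=M_DROP action=beep
5. evStart: (M_DROP) → mode=M_DROP action=beep
6. evContact: (M_DROP) → mode=M_PICK action=led_on
7. evStart: (M_PICK) → mode=M_SCAN action=led_on

final mode: M_SCAN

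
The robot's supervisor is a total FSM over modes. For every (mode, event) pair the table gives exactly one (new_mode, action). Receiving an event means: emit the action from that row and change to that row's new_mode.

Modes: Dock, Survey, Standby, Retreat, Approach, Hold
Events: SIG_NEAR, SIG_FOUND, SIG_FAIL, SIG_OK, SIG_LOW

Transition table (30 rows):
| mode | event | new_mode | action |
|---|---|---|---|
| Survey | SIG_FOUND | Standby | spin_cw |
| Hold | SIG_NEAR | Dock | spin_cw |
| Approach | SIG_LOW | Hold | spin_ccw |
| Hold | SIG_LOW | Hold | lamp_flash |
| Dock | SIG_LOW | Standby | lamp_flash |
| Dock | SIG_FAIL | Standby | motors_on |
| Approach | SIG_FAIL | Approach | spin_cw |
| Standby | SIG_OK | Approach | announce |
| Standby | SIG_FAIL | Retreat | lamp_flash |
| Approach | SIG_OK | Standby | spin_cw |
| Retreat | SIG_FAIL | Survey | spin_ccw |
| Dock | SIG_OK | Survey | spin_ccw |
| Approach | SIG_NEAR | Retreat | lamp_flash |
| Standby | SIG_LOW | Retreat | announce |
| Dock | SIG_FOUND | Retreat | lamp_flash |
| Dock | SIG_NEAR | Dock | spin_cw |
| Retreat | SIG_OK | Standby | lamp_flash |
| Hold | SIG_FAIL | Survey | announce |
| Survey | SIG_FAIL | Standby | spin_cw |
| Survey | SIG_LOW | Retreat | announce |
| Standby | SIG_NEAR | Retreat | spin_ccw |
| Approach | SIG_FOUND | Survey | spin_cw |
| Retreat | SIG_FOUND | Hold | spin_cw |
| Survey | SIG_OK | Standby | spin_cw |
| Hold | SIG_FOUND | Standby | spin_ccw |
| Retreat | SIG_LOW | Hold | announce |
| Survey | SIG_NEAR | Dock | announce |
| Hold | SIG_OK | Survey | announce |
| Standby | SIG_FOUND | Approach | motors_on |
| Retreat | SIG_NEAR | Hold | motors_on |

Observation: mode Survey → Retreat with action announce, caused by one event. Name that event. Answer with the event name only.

SIG_LOW

try SIG_NEAR: (Survey, SIG_NEAR) → (Dock, announce)
try SIG_FOUND: (Survey, SIG_FOUND) → (Standby, spin_cw)
try SIG_FAIL: (Survey, SIG_FAIL) → (Standby, spin_cw)
try SIG_OK: (Survey, SIG_OK) → (Standby, spin_cw)
try SIG_LOW: (Survey, SIG_LOW) → (Retreat, announce)  ← matches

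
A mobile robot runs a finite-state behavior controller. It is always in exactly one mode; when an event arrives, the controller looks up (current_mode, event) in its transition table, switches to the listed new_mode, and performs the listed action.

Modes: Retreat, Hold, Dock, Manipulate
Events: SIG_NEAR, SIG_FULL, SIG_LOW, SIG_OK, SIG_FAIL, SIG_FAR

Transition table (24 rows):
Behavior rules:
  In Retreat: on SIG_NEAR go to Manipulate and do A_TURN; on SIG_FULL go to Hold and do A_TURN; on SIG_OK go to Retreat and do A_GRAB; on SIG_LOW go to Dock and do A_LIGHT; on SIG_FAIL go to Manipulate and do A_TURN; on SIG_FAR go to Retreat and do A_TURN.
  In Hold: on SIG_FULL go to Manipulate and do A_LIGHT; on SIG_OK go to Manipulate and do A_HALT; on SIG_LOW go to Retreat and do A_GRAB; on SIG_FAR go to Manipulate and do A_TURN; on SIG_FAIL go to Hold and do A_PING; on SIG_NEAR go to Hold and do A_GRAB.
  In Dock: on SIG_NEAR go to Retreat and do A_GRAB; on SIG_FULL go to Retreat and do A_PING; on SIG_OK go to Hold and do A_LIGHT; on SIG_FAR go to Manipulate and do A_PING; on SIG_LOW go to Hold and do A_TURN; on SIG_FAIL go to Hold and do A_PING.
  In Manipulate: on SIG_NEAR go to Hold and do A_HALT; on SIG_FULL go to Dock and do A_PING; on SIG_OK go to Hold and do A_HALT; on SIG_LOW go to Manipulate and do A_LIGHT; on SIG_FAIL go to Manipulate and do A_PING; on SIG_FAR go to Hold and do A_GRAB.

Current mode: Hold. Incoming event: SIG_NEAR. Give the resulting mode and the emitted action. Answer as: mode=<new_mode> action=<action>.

mode=Hold action=A_GRAB

current mode = Hold; filter table to that mode:
  (Hold, SIG_FULL) → (Manipulate, A_LIGHT)
  (Hold, SIG_OK) → (Manipulate, A_HALT)
  (Hold, SIG_LOW) → (Retreat, A_GRAB)
  (Hold, SIG_FAR) → (Manipulate, A_TURN)
  (Hold, SIG_FAIL) → (Hold, A_PING)
  (Hold, SIG_NEAR) → (Hold, A_GRAB)  ← event matches
event = SIG_NEAR selects (Hold, A_GRAB)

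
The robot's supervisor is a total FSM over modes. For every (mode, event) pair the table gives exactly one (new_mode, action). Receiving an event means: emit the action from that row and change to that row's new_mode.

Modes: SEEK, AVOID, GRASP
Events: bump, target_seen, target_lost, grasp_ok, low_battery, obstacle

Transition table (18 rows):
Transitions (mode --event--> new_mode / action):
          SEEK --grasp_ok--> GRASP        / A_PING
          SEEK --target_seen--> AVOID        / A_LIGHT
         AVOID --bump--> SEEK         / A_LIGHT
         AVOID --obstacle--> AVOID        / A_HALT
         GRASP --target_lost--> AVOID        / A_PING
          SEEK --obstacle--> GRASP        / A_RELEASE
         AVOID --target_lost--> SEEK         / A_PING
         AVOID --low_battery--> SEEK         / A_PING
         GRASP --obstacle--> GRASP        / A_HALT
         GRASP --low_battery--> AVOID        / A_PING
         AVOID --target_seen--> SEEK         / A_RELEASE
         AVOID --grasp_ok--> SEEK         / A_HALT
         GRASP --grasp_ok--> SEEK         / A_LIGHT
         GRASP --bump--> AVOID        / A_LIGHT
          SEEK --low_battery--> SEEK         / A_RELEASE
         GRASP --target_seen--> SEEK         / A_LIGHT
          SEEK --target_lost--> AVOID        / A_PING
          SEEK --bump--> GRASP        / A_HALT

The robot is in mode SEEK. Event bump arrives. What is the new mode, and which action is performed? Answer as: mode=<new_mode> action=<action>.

current mode = SEEK; filter table to that mode:
  (SEEK, grasp_ok) → (GRASP, A_PING)
  (SEEK, target_seen) → (AVOID, A_LIGHT)
  (SEEK, obstacle) → (GRASP, A_RELEASE)
  (SEEK, low_battery) → (SEEK, A_RELEASE)
  (SEEK, target_lost) → (AVOID, A_PING)
  (SEEK, bump) → (GRASP, A_HALT)  ← event matches
event = bump selects (GRASP, A_HALT)

mode=GRASP action=A_HALT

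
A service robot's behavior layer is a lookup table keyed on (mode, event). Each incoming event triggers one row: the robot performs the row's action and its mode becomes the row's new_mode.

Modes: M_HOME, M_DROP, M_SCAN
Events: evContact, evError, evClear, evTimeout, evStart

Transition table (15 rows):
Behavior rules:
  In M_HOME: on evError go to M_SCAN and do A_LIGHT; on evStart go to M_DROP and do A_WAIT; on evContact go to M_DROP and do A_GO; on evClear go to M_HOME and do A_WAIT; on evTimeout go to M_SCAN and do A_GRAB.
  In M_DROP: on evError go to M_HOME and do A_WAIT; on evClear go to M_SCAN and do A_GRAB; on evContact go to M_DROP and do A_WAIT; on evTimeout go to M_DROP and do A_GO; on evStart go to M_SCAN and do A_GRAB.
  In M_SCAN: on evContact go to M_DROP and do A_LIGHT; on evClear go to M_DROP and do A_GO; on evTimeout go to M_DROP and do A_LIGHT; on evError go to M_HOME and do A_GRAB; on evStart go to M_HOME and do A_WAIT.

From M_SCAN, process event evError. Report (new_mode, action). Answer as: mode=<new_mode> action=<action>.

current mode = M_SCAN; filter table to that mode:
  (M_SCAN, evContact) → (M_DROP, A_LIGHT)
  (M_SCAN, evClear) → (M_DROP, A_GO)
  (M_SCAN, evTimeout) → (M_DROP, A_LIGHT)
  (M_SCAN, evError) → (M_HOME, A_GRAB)  ← event matches
  (M_SCAN, evStart) → (M_HOME, A_WAIT)
event = evError selects (M_HOME, A_GRAB)

mode=M_HOME action=A_GRAB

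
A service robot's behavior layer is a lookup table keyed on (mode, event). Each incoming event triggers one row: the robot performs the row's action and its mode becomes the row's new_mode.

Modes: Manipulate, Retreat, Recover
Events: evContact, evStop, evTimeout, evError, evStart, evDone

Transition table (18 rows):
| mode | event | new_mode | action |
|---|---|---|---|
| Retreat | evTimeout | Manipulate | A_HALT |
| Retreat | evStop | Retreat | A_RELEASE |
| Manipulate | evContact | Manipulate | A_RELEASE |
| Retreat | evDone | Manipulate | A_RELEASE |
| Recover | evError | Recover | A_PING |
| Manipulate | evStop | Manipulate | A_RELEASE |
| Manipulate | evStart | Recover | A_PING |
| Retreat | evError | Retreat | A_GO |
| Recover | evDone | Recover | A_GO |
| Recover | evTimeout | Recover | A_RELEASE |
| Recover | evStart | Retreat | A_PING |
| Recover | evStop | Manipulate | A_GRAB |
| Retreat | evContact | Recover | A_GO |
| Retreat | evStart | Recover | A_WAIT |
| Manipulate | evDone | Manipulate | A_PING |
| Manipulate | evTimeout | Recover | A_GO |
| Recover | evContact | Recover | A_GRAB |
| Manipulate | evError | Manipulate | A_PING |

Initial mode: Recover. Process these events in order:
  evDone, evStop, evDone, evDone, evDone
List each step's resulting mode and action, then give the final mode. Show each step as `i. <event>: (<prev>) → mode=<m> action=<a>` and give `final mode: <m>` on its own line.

final mode: Manipulate

1. evDone: (Recover) → mode=Recover action=A_GO
2. evStop: (Recover) → mode=Manipulate action=A_GRAB
3. evDone: (Manipulate) → mode=Manipulate action=A_PING
4. evDone: (Manipulate) → mode=Manipulate action=A_PING
5. evDone: (Manipulate) → mode=Manipulate action=A_PING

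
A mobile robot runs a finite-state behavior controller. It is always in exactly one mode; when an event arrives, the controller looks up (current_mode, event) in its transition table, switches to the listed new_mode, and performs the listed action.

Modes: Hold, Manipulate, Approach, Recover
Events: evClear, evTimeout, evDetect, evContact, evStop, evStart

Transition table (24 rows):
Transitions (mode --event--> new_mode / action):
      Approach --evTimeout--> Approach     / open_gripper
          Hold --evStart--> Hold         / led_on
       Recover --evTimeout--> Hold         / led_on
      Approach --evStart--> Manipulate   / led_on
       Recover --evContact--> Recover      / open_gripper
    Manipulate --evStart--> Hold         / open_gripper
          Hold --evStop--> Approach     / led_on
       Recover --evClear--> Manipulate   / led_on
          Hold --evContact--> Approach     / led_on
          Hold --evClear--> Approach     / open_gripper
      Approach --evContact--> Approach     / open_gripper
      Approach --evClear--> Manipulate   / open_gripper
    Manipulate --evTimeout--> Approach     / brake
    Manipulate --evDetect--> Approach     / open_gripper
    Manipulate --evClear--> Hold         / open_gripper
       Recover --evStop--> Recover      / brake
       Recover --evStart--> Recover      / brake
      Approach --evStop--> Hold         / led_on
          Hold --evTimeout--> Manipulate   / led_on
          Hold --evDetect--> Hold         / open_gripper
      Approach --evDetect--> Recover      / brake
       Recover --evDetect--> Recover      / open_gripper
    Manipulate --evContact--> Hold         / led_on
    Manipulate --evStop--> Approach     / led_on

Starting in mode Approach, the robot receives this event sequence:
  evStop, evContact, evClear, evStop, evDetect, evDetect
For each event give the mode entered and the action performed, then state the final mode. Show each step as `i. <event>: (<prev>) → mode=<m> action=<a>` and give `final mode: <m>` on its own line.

final mode: Recover

1. evStop: (Approach) → mode=Hold action=led_on
2. evContact: (Hold) → mode=Approach action=led_on
3. evClear: (Approach) → mode=Manipulate action=open_gripper
4. evStop: (Manipulate) → mode=Approach action=led_on
5. evDetect: (Approach) → mode=Recover action=brake
6. evDetect: (Recover) → mode=Recover action=open_gripper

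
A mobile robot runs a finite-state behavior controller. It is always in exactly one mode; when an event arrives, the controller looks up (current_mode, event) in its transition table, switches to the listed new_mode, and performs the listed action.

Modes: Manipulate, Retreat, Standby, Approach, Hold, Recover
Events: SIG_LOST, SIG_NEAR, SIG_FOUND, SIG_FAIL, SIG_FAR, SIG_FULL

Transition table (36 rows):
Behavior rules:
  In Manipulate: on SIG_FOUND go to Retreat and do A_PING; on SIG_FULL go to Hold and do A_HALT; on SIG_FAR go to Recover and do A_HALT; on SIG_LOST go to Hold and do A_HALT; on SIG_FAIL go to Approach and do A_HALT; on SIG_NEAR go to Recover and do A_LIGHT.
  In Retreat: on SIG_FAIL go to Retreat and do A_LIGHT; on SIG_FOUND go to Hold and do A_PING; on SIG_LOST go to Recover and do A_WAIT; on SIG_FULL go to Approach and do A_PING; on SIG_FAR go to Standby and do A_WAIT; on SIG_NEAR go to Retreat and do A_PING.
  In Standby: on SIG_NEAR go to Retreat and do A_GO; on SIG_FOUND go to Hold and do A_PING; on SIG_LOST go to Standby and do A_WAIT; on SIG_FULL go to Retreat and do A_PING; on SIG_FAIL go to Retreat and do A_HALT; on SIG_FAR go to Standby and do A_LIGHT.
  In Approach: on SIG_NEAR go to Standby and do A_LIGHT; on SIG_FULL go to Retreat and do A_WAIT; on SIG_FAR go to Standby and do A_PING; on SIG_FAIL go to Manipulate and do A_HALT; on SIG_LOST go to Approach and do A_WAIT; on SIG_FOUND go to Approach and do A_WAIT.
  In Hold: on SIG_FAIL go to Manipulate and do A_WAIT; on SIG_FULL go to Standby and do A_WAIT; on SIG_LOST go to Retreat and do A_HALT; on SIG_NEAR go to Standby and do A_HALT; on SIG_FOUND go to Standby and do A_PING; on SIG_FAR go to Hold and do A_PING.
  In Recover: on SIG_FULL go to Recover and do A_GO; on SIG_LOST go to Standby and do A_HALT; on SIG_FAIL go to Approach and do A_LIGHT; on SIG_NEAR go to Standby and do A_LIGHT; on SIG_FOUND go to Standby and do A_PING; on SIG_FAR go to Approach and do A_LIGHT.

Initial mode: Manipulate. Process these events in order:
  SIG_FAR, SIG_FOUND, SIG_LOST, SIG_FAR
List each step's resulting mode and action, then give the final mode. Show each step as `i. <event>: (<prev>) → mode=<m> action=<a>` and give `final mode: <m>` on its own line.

1. SIG_FAR: (Manipulate) → mode=Recover action=A_HALT
2. SIG_FOUND: (Recover) → mode=Standby action=A_PING
3. SIG_LOST: (Standby) → mode=Standby action=A_WAIT
4. SIG_FAR: (Standby) → mode=Standby action=A_LIGHT

final mode: Standby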